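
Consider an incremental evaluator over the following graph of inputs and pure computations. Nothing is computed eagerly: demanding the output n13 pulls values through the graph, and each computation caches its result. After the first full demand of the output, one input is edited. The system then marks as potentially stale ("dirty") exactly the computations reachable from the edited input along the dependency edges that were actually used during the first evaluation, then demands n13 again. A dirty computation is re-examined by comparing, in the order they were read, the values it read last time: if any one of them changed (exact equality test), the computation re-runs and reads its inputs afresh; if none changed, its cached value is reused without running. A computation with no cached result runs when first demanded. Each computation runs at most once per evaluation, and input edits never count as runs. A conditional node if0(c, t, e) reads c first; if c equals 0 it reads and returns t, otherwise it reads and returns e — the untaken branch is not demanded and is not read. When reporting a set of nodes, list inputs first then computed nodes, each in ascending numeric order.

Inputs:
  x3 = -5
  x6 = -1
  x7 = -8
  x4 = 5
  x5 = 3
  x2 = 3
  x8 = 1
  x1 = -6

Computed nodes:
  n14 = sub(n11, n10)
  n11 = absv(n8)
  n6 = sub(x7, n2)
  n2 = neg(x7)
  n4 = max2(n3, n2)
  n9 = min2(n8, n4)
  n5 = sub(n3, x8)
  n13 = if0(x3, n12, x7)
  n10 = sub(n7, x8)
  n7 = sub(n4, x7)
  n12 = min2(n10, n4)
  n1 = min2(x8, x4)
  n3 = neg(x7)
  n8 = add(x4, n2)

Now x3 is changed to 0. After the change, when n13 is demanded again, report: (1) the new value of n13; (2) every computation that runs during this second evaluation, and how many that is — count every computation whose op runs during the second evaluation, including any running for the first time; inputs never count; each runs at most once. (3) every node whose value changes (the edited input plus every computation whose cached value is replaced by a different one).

Initial pass — values computed on the first demand:
  n13 = if0(x3=-5 -> else branch x7) = -8

Second demand — change propagation:
  n2: newly demanded (no cache) — executes and yields 8.
  n3: newly demanded (no cache) — executes and yields 8.
  n4: newly demanded (no cache) — executes and yields 8.
  n7: newly demanded (no cache) — executes and yields 16.
  n10: newly demanded (no cache) — executes and yields 15.
  n12: newly demanded (no cache) — executes and yields 8.
  n13: re-runs because x3 -5->0; new result 8.

The important point: the flipped condition pulls in fresh nodes; n2, n3, n4, n7, n10, n12 run for the first time.

n13 now evaluates to 8.
Run set: n2, n3, n4, n7, n10, n12, n13 (7 run).
Changed values: x3, n13.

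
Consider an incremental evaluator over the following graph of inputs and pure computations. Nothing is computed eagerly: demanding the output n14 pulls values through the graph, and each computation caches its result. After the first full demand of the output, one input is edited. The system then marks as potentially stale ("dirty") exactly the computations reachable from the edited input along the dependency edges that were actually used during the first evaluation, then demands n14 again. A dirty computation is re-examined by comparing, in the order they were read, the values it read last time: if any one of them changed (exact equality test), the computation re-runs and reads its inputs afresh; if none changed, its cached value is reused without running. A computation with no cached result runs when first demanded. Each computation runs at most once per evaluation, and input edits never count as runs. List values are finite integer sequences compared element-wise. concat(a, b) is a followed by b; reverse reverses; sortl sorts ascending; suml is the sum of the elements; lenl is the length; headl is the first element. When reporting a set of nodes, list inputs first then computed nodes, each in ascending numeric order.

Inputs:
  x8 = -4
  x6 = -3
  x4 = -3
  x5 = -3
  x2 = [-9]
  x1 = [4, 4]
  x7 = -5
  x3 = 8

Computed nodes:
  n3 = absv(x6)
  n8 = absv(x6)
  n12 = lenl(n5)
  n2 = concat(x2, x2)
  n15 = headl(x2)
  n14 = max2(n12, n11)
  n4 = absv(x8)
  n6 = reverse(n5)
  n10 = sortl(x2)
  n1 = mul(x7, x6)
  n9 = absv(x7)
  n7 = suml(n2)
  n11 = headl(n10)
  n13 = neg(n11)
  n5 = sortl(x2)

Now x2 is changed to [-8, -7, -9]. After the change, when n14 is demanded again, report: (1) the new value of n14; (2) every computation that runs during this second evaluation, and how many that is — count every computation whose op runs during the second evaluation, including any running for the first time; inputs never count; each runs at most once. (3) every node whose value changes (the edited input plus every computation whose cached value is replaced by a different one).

n14 now evaluates to 3.
Run set: n5, n10, n11, n12, n14 (5 run).
Changed values: x2, n5, n10, n12, n14.

Initial pass — values computed on the first demand:
  n5 = sortl([-9]) = [-9]
  n10 = sortl([-9]) = [-9]
  n11 = headl([-9]) = -9
  n12 = lenl([-9]) = 1
  n14 = max2(1, -9) = 1

Second demand — change propagation:
  n5: re-runs because x2 [-9]->[-8, -7, -9]; new result [-9, -8, -7].
  n10: re-runs because x2 [-9]->[-8, -7, -9]; new result [-9, -8, -7].
  n11: re-runs because n10 [-9]->[-9, -8, -7]; new result -9 (unchanged).
  n12: re-runs because n5 [-9]->[-9, -8, -7]; new result 3.
  n14: re-runs because n12 1->3; new result 3.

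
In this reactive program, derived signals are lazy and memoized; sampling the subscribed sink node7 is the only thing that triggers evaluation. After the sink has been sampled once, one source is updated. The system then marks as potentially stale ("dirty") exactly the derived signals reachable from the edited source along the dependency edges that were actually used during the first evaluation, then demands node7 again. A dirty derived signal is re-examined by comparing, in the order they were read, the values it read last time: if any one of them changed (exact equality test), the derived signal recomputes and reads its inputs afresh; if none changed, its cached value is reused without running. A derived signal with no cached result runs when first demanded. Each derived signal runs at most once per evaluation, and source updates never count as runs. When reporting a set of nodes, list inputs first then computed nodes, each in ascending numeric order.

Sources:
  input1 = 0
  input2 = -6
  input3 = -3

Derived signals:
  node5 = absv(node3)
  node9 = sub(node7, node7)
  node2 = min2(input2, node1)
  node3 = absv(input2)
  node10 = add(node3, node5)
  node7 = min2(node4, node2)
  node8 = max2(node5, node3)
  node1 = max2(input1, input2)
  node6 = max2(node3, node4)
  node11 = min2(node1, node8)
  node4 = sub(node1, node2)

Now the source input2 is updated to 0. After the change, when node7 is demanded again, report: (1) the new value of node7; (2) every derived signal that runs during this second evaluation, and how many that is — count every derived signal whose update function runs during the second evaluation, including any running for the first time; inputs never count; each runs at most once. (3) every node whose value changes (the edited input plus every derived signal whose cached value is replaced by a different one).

First demand of the output computes:
  node1 = max2(0, -6) = 0
  node2 = min2(-6, 0) = -6
  node4 = sub(0, -6) = 6
  node7 = min2(6, -6) = -6

After the edit, cleaning proceeds:
  node1: a read changed (input2 -6->0) — executes, giving 0 — identical to its old value.
  node2: a read changed (input2 -6->0) — executes, giving 0.
  node4: a read changed (node2 -6->0) — executes, giving 0.
  node7: a read changed (node4 6->0; node2 -6->0) — executes, giving 0.

Demanding node7 again yields 0.
4 derived signals run: node1, node2, node4, node7.
The nodes whose values change: input2, node2, node4, node7.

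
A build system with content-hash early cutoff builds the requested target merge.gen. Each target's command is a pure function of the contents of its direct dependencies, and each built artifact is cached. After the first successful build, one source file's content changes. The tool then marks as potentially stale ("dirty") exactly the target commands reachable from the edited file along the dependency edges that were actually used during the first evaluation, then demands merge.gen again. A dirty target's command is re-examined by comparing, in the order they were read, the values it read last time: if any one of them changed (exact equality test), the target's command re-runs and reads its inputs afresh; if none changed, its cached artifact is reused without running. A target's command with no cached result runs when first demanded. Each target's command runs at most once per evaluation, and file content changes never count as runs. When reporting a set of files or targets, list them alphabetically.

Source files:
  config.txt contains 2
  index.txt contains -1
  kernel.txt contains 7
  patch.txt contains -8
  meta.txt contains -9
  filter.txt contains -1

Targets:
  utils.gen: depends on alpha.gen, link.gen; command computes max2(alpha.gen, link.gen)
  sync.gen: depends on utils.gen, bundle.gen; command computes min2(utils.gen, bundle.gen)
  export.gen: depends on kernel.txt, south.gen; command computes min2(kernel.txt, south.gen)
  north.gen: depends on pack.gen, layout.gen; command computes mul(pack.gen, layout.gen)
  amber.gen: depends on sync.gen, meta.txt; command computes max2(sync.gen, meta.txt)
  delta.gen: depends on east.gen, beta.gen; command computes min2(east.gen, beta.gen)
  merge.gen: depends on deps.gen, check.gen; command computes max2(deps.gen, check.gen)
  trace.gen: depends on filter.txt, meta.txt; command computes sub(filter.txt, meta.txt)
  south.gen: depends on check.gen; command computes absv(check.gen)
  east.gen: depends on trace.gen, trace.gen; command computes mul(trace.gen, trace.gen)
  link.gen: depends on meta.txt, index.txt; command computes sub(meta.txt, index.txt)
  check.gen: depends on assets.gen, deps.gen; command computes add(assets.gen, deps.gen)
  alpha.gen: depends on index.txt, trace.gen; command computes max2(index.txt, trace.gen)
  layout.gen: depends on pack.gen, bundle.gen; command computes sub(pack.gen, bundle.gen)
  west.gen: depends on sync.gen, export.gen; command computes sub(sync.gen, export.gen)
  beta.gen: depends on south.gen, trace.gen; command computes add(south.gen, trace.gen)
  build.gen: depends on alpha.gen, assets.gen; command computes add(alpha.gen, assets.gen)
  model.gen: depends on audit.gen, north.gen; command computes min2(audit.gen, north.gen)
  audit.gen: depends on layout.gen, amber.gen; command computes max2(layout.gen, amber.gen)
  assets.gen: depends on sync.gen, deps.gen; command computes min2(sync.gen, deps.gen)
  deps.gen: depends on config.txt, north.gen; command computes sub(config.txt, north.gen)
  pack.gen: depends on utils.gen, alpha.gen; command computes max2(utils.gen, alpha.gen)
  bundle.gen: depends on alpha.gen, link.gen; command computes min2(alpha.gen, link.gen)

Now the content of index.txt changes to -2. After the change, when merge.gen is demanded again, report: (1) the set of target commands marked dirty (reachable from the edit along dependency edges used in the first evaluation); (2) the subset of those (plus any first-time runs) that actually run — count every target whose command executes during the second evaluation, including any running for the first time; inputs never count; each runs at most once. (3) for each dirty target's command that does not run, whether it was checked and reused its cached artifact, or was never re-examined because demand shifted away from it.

Marked dirty: alpha.gen, assets.gen, bundle.gen, check.gen, deps.gen, layout.gen, link.gen, merge.gen, north.gen, pack.gen, sync.gen, utils.gen.
Target commands that run: alpha.gen, assets.gen, bundle.gen, check.gen, deps.gen, layout.gen, link.gen, merge.gen, north.gen, sync.gen, utils.gen — 11 in total.
Checked but reused from cache: pack.gen.
Key observation: the cutoff stops propagation at pack.gen — its inputs' values are unchanged, so it reuses its cache.

First evaluation (everything demanded from the output):
  link.gen = sub(-9, -1) = -8
  trace.gen = sub(-1, -9) = 8
  alpha.gen = max2(-1, 8) = 8
  bundle.gen = min2(8, -8) = -8
  utils.gen = max2(8, -8) = 8
  pack.gen = max2(8, 8) = 8
  layout.gen = sub(8, -8) = 16
  north.gen = mul(8, 16) = 128
  deps.gen = sub(2, 128) = -126
  sync.gen = min2(8, -8) = -8
  assets.gen = min2(-8, -126) = -126
  check.gen = add(-126, -126) = -252
  merge.gen = max2(-126, -252) = -126

Propagation after the edit:
  alpha.gen: runs — index.txt -1->-2; result 8 (same value as before).
  link.gen: runs — index.txt -1->-2; result -7.
  bundle.gen: runs — link.gen -8->-7; result -7.
  utils.gen: runs — link.gen -8->-7; result 8 (same value as before).
  pack.gen: checked — values it read are unchanged (utils.gen unchanged, alpha.gen unchanged); reused cached 8 without running.
  layout.gen: runs — bundle.gen -8->-7; result 15.
  north.gen: runs — layout.gen 16->15; result 120.
  deps.gen: runs — north.gen 128->120; result -118.
  sync.gen: runs — bundle.gen -8->-7; result -7.
  assets.gen: runs — sync.gen -8->-7; deps.gen -126->-118; result -118.
  check.gen: runs — assets.gen -126->-118; deps.gen -126->-118; result -236.
  merge.gen: runs — deps.gen -126->-118; check.gen -252->-236; result -118.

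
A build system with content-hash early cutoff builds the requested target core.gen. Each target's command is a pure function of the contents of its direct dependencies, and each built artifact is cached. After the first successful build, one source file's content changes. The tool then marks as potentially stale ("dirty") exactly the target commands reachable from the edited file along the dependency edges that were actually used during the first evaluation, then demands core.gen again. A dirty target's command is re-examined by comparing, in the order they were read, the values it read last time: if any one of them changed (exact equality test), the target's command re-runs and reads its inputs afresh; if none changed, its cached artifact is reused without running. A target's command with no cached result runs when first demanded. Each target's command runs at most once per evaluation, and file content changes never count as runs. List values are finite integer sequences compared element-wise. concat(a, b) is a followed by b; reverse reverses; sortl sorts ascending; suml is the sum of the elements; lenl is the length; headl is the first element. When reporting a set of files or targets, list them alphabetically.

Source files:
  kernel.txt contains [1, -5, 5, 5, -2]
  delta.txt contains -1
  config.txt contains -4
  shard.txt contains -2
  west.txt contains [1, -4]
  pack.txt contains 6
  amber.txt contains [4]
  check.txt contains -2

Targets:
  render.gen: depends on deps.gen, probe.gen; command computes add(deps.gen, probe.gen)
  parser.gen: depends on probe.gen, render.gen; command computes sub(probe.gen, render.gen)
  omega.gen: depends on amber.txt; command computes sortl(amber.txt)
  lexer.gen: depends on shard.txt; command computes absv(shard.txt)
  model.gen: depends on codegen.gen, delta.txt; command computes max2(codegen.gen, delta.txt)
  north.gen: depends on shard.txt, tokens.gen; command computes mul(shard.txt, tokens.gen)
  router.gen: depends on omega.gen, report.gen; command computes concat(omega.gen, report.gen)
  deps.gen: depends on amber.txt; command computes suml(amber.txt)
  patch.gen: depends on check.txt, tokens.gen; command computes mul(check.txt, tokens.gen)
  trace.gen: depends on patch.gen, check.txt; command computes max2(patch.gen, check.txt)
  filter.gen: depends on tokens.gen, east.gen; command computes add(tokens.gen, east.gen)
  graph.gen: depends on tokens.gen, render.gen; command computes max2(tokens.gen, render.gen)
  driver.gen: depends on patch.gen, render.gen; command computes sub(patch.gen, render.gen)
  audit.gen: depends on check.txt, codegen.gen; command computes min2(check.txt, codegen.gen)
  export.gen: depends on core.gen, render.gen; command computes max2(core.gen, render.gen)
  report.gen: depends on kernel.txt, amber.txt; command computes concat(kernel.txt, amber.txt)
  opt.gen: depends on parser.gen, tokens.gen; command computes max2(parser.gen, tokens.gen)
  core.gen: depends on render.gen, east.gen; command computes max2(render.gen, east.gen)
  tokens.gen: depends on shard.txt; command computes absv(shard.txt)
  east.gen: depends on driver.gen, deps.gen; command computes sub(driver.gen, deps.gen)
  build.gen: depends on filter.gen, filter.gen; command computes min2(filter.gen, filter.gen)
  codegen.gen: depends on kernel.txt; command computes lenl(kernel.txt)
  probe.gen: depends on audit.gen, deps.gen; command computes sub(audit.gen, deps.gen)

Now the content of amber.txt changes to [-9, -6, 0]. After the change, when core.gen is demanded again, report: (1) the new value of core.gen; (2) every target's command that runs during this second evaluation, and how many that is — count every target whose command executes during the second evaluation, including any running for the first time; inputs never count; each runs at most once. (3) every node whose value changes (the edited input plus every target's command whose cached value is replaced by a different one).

New value of core.gen: 13.
Target commands that run: core.gen, deps.gen, east.gen, probe.gen, render.gen — 5 in total.
Values that change: amber.txt, core.gen, deps.gen, east.gen, probe.gen.
Key observation: the cutoff stops propagation at driver.gen — its inputs' values are unchanged, so it reuses its cache.

First evaluation (everything demanded from the output):
  codegen.gen = lenl([1, -5, 5, 5, -2]) = 5
  audit.gen = min2(-2, 5) = -2
  deps.gen = suml([4]) = 4
  probe.gen = sub(-2, 4) = -6
  render.gen = add(4, -6) = -2
  tokens.gen = absv(-2) = 2
  patch.gen = mul(-2, 2) = -4
  driver.gen = sub(-4, -2) = -2
  east.gen = sub(-2, 4) = -6
  core.gen = max2(-2, -6) = -2

Propagation after the edit:
  deps.gen: runs — amber.txt [4]->[-9, -6, 0]; result -15.
  probe.gen: runs — deps.gen 4->-15; result 13.
  render.gen: runs — deps.gen 4->-15; probe.gen -6->13; result -2 (same value as before).
  driver.gen: checked — values it read are unchanged (patch.gen unchanged, render.gen unchanged); reused cached -2 without running.
  east.gen: runs — deps.gen 4->-15; result 13.
  core.gen: runs — east.gen -6->13; result 13.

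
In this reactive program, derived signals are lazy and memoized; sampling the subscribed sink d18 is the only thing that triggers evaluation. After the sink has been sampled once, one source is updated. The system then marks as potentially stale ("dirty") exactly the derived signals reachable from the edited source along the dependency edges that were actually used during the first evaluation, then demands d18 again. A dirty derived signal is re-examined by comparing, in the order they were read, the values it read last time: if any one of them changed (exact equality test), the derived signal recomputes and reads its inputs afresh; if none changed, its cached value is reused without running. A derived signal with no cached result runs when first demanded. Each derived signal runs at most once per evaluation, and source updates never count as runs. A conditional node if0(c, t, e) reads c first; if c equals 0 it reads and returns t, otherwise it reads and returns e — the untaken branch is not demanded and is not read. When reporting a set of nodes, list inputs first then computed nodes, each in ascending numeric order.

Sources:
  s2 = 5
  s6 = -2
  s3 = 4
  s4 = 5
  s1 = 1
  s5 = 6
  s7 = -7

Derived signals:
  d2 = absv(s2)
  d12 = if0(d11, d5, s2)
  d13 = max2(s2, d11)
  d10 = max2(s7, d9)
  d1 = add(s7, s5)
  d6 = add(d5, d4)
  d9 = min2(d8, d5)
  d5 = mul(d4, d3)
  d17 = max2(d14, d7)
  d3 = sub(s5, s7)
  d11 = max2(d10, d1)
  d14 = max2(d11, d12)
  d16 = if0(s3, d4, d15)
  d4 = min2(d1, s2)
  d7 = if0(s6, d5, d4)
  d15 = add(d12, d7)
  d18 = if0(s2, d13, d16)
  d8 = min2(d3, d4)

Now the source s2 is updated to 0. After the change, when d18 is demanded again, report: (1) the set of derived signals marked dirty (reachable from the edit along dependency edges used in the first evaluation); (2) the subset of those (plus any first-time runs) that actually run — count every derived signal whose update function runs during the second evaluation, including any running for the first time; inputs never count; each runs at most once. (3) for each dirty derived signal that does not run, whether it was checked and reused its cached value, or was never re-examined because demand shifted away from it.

The edit dirties: d4, d5, d7, d8, d9, d10, d11, d12, d15, d16, d18.
3 derived signals run: d4, d13, d18.
Cache hits after checking: d5, d8, d9, d10, d11.
Unvisited dirty nodes (no longer demanded): d7, d12, d15, d16.
Note the branch switch — demand abandons d7, d12, d15, d16, which are never re-examined.

First demand of the output computes:
  d1 = add(-7, 6) = -1
  d3 = sub(6, -7) = 13
  d4 = min2(-1, 5) = -1
  d5 = mul(-1, 13) = -13
  d7 = if0(s6=-2 -> else branch d4) = -1
  d8 = min2(13, -1) = -1
  d9 = min2(-1, -13) = -13
  d10 = max2(-7, -13) = -7
  d11 = max2(-7, -1) = -1
  d12 = if0(d11=-1 -> else branch s2) = 5
  d15 = add(5, -1) = 4
  d16 = if0(s3=4 -> else branch d15) = 4
  d18 = if0(s2=5 -> else branch d16) = 4

After the edit, cleaning proceeds:
  d4: a read changed (s2 5->0) — executes, giving -1 — identical to its old value.
  d5: dirty, but its reads are unchanged (d4 unchanged, d3 unchanged); cached -13 stands.
  d7: stays stale; no demand reaches it after the flip.
  d8: dirty, but its reads are unchanged (d3 unchanged, d4 unchanged); cached -1 stands.
  d9: dirty, but its reads are unchanged (d8 unchanged, d5 unchanged); cached -13 stands.
  d10: dirty, but its reads are unchanged (s7 unchanged, d9 unchanged); cached -7 stands.
  d11: dirty, but its reads are unchanged (d10 unchanged, d1 unchanged); cached -1 stands.
  d12: stays stale; no demand reaches it after the flip.
  d13: had never run; runs now, result 0.
  d15: stays stale; no demand reaches it after the flip.
  d16: stays stale; no demand reaches it after the flip.
  d18: a read changed (s2 5->0) — executes, giving 0.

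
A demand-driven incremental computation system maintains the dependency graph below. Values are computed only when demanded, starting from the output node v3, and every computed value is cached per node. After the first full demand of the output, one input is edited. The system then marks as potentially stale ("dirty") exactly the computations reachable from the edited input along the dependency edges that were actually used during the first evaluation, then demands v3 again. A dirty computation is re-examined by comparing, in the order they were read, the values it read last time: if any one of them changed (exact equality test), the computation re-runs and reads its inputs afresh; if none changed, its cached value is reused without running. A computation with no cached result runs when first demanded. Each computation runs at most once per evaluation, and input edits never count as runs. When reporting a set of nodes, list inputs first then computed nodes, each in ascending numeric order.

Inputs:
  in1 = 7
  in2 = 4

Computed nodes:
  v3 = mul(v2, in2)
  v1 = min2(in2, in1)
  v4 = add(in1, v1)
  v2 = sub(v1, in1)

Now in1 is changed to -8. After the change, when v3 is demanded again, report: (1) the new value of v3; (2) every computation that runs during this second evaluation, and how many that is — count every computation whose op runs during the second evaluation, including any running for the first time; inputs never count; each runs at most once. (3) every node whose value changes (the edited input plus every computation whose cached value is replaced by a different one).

First evaluation (everything demanded from the output):
  v1 = min2(4, 7) = 4
  v2 = sub(4, 7) = -3
  v3 = mul(-3, 4) = -12

Propagation after the edit:
  v1: runs — in1 7->-8; result -8.
  v2: runs — v1 4->-8; in1 7->-8; result 0.
  v3: runs — v2 -3->0; result 0.

New value of v3: 0.
Computations that run: v1, v2, v3 — 3 in total.
Values that change: in1, v1, v2, v3.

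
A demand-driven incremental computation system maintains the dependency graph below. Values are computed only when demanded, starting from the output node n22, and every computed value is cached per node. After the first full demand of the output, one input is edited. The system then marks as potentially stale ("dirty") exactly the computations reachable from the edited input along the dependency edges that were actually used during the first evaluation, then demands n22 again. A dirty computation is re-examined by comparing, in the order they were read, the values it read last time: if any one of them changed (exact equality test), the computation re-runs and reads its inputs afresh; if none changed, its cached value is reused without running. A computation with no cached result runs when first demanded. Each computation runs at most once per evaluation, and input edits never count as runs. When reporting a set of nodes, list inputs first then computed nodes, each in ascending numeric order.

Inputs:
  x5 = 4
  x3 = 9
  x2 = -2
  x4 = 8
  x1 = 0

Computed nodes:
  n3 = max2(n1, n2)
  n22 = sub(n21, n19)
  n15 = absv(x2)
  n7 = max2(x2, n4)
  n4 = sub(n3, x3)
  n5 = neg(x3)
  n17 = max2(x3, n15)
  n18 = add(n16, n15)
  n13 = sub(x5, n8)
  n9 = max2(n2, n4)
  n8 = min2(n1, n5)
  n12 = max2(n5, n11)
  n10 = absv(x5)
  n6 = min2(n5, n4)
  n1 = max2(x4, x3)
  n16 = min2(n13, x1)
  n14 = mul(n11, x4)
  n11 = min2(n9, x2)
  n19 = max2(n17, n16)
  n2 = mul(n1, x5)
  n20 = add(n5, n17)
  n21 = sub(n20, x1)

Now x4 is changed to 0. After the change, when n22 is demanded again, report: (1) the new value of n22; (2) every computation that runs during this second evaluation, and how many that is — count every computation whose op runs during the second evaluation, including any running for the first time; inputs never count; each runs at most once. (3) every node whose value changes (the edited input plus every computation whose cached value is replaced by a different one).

First evaluation (everything demanded from the output):
  n1 = max2(8, 9) = 9
  n5 = neg(9) = -9
  n8 = min2(9, -9) = -9
  n13 = sub(4, -9) = 13
  n15 = absv(-2) = 2
  n16 = min2(13, 0) = 0
  n17 = max2(9, 2) = 9
  n19 = max2(9, 0) = 9
  n20 = add(-9, 9) = 0
  n21 = sub(0, 0) = 0
  n22 = sub(0, 9) = -9

Propagation after the edit:
  n1: runs — x4 8->0; result 9 (same value as before).
  n8: checked — values it read are unchanged (n1 unchanged, n5 unchanged); reused cached -9 without running.
  n13: checked — values it read are unchanged (x5 unchanged, n8 unchanged); reused cached 13 without running.
  n16: checked — values it read are unchanged (n13 unchanged, x1 unchanged); reused cached 0 without running.
  n19: checked — values it read are unchanged (n17 unchanged, n16 unchanged); reused cached 9 without running.
  n22: checked — values it read are unchanged (n21 unchanged, n19 unchanged); reused cached -9 without running.

Key observation: the change is absorbed at n1 — it re-runs but produces the same value, and the output's value is unchanged.

New value of n22: -9.
Computations that run: n1 — 1 in total.
Values that change: x4.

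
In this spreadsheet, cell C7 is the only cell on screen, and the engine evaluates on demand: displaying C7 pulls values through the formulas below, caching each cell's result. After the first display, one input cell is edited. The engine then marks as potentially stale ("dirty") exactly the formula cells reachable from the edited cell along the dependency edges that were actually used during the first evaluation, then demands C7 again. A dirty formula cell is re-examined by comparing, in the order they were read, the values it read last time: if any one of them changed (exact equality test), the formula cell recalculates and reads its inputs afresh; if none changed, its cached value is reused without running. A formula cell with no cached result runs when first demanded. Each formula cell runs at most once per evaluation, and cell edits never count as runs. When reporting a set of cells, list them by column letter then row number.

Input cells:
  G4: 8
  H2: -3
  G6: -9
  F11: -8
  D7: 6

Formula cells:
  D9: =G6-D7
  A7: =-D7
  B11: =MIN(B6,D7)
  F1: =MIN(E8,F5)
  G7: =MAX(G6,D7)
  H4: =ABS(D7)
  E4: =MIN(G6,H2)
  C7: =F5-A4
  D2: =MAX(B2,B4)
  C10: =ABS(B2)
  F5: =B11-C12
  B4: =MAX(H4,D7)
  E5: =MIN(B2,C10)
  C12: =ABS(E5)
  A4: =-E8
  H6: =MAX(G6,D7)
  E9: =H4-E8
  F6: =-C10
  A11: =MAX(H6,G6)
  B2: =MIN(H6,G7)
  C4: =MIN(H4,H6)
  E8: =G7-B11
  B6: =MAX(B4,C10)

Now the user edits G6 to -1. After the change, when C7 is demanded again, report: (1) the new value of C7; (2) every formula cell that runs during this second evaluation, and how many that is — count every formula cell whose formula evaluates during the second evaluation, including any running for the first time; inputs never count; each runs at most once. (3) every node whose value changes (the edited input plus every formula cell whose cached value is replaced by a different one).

C7 now evaluates to 0.
Run set: G7, H6 (2 run).
Changed values: G6.
The important point: at B2 every value read last time is unchanged, so the dirty flag clears without a run.

Initial pass — values computed on the first demand:
  G7 = MAX(-9, 6) = 6
  H4 = ABS(6) = 6
  B4 = MAX(6, 6) = 6
  H6 = MAX(-9, 6) = 6
  B2 = MIN(6, 6) = 6
  C10 = ABS(6) = 6
  B6 = MAX(6, 6) = 6
  B11 = MIN(6, 6) = 6
  E5 = MIN(6, 6) = 6
  C12 = ABS(6) = 6
  E8 = 6 - 6 = 0
  A4 = -(0) = 0
  F5 = 6 - 6 = 0
  C7 = 0 - 0 = 0

Second demand — change propagation:
  G7: re-runs because G6 -9->-1; new result 6 (unchanged).
  H6: re-runs because G6 -9->-1; new result 6 (unchanged).
  B2: re-examined; everything it read last time is the same (H6 unchanged, G7 unchanged) — cache 6 kept, no run.
  C10: re-examined; everything it read last time is the same (B2 unchanged) — cache 6 kept, no run.
  B6: re-examined; everything it read last time is the same (B4 unchanged, C10 unchanged) — cache 6 kept, no run.
  B11: re-examined; everything it read last time is the same (B6 unchanged, D7 unchanged) — cache 6 kept, no run.
  E5: re-examined; everything it read last time is the same (B2 unchanged, C10 unchanged) — cache 6 kept, no run.
  C12: re-examined; everything it read last time is the same (E5 unchanged) — cache 6 kept, no run.
  E8: re-examined; everything it read last time is the same (G7 unchanged, B11 unchanged) — cache 0 kept, no run.
  A4: re-examined; everything it read last time is the same (E8 unchanged) — cache 0 kept, no run.
  F5: re-examined; everything it read last time is the same (B11 unchanged, C12 unchanged) — cache 0 kept, no run.
  C7: re-examined; everything it read last time is the same (F5 unchanged, A4 unchanged) — cache 0 kept, no run.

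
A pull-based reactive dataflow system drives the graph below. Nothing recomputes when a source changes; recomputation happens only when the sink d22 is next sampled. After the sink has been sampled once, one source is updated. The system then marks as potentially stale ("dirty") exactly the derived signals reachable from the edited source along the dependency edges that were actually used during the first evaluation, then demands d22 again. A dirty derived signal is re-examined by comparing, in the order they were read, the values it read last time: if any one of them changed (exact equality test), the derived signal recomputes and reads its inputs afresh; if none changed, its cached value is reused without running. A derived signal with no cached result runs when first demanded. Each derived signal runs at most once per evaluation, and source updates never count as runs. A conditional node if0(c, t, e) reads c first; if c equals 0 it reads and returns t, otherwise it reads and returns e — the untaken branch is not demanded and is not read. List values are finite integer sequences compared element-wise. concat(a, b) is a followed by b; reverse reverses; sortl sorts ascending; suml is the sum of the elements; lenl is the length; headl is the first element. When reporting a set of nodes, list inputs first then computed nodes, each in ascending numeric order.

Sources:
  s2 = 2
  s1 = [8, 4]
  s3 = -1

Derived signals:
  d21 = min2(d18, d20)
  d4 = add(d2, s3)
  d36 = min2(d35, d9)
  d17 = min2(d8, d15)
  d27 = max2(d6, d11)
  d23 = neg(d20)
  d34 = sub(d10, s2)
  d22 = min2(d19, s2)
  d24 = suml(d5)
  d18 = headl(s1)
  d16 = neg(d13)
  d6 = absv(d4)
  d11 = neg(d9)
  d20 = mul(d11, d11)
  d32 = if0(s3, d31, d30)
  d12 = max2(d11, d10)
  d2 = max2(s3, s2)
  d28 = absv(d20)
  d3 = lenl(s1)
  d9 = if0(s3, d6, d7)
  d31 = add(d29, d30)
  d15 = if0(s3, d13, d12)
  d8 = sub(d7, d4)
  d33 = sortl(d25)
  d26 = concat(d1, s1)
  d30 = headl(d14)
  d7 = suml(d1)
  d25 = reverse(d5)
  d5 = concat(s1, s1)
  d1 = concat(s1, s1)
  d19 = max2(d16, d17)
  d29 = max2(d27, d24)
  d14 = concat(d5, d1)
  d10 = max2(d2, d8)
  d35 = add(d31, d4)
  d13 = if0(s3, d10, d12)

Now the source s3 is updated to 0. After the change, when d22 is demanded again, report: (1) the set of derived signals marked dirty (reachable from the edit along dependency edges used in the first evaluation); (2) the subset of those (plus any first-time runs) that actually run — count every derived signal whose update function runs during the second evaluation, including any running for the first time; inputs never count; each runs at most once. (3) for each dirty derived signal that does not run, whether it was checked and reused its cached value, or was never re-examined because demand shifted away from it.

Marked dirty: d2, d4, d8, d9, d10, d11, d12, d13, d15, d16, d17, d19, d22.
Derived signals that run: d2, d4, d8, d10, d13, d15, d16, d17, d19, d22 — 10 in total.
Never re-examined (demand shifted away): d9, d11, d12.
Key observation: a condition flipped, so demand moved to the other branch — d9, d11, d12 are never re-examined.

First evaluation (everything demanded from the output):
  d1 = concat([8, 4], [8, 4]) = [8, 4, 8, 4]
  d2 = max2(-1, 2) = 2
  d4 = add(2, -1) = 1
  d7 = suml([8, 4, 8, 4]) = 24
  d8 = sub(24, 1) = 23
  d9 = if0(s3=-1 -> else branch d7) = 24
  d10 = max2(2, 23) = 23
  d11 = neg(24) = -24
  d12 = max2(-24, 23) = 23
  d13 = if0(s3=-1 -> else branch d12) = 23
  d15 = if0(s3=-1 -> else branch d12) = 23
  d16 = neg(23) = -23
  d17 = min2(23, 23) = 23
  d19 = max2(-23, 23) = 23
  d22 = min2(23, 2) = 2

Propagation after the edit:
  d2: runs — s3 -1->0; result 2 (same value as before).
  d4: runs — s3 -1->0; result 2.
  d8: runs — d4 1->2; result 22.
  d9: marked dirty but never re-examined — demand shifted away from it.
  d10: runs — d8 23->22; result 22.
  d11: marked dirty but never re-examined — demand shifted away from it.
  d12: marked dirty but never re-examined — demand shifted away from it.
  d13: runs — s3 -1->0; result 22.
  d15: runs — s3 -1->0; result 22.
  d16: runs — d13 23->22; result -22.
  d17: runs — d8 23->22; d15 23->22; result 22.
  d19: runs — d16 -23->-22; d17 23->22; result 22.
  d22: runs — d19 23->22; result 2 (same value as before).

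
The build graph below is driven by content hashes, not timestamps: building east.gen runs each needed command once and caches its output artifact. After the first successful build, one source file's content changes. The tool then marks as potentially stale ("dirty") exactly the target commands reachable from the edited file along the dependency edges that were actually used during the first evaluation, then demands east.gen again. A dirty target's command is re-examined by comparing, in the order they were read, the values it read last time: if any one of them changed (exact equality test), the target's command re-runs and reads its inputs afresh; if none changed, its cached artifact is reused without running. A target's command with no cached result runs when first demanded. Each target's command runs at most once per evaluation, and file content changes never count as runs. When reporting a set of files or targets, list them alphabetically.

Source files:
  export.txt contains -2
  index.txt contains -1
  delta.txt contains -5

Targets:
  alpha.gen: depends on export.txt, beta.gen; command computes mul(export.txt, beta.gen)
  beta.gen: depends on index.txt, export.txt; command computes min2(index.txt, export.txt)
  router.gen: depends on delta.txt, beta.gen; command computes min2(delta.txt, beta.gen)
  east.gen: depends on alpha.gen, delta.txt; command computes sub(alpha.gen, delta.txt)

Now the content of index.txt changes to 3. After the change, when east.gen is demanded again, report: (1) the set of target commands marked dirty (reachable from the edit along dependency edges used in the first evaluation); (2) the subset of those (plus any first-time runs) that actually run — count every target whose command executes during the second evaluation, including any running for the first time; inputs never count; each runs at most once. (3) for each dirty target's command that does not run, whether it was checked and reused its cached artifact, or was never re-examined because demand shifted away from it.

Initial pass — values computed on the first demand:
  beta.gen = min2(-1, -2) = -2
  alpha.gen = mul(-2, -2) = 4
  east.gen = sub(4, -5) = 9

Second demand — change propagation:
  beta.gen: re-runs because index.txt -1->3; new result -2 (unchanged).
  alpha.gen: re-examined; everything it read last time is the same (export.txt unchanged, beta.gen unchanged) — cache 4 kept, no run.
  east.gen: re-examined; everything it read last time is the same (alpha.gen unchanged, delta.txt unchanged) — cache 9 kept, no run.

The important point: beta.gen recomputes to an identical value, and the output ends up unchanged.

Dirty set: alpha.gen, beta.gen, east.gen.
Run set: beta.gen (1 run).
Re-examined without running (cache reused): alpha.gen, east.gen.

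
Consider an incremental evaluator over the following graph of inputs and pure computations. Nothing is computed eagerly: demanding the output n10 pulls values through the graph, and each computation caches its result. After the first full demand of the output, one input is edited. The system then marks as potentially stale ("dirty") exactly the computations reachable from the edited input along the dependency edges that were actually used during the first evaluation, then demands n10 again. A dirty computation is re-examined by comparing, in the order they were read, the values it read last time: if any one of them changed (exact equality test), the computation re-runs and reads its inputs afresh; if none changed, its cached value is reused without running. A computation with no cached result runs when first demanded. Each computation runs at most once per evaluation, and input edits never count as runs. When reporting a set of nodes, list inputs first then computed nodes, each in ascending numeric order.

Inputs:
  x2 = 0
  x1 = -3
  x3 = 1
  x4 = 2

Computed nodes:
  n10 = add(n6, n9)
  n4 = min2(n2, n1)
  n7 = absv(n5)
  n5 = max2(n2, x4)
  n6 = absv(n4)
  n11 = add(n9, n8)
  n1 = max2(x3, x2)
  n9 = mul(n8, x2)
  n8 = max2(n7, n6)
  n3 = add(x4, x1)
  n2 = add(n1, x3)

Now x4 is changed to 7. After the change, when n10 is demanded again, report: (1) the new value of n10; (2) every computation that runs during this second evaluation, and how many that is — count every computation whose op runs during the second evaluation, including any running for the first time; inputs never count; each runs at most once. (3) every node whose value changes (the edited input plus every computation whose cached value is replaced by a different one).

n10 now evaluates to 1.
Run set: n5, n7, n8, n9 (4 run).
Changed values: x4, n5, n7, n8.
The important point: n9 recomputes to an identical value, and the output ends up unchanged.

Initial pass — values computed on the first demand:
  n1 = max2(1, 0) = 1
  n2 = add(1, 1) = 2
  n4 = min2(2, 1) = 1
  n5 = max2(2, 2) = 2
  n6 = absv(1) = 1
  n7 = absv(2) = 2
  n8 = max2(2, 1) = 2
  n9 = mul(2, 0) = 0
  n10 = add(1, 0) = 1

Second demand — change propagation:
  n5: re-runs because x4 2->7; new result 7.
  n7: re-runs because n5 2->7; new result 7.
  n8: re-runs because n7 2->7; new result 7.
  n9: re-runs because n8 2->7; new result 0 (unchanged).
  n10: re-examined; everything it read last time is the same (n6 unchanged, n9 unchanged) — cache 1 kept, no run.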